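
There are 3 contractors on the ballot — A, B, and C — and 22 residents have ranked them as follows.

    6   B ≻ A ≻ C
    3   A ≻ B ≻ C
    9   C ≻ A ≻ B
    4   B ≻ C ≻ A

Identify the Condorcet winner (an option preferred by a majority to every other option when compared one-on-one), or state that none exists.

Head-to-head results (22 voters total):
A vs B: A wins 12–10.
A vs C: C wins 13–9.
B vs C: B wins 13–9.
No candidate beats all others: A beats B beats C beats A, a majority cycle.

There is no Condorcet winner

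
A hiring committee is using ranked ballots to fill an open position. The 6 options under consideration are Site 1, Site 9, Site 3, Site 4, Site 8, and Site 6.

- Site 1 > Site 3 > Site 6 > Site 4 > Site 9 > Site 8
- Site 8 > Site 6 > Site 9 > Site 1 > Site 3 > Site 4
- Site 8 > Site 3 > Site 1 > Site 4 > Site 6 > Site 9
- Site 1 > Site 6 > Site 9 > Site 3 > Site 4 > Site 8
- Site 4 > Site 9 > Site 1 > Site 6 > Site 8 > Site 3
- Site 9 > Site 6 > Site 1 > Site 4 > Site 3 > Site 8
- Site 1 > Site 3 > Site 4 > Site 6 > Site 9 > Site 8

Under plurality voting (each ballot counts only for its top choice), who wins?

First-place vote totals:
  Site 1: 3
  Site 9: 1
  Site 3: 0
  Site 4: 1
  Site 8: 2
  Site 6: 0
Site 1 has the most first-place votes.

Site 1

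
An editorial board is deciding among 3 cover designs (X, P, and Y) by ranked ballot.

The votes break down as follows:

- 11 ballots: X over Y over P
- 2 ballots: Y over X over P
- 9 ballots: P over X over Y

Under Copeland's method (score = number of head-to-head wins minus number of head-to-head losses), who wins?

Pairwise results:
  X vs P: X wins 13–9.
  X vs Y: X wins 20–2.
  P vs Y: Y wins 13–9.
Copeland scores (wins − losses):
  X: 2 − 0 = 2
  P: 0 − 2 = -2
  Y: 1 − 1 = 0
X has the best Copeland score.

X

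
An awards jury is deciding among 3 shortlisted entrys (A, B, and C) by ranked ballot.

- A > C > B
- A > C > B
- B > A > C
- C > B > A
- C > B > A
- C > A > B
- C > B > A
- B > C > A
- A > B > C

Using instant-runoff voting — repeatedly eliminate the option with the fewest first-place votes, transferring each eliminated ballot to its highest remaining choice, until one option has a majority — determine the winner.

C

Round 1: C 4, A 3, B 2. B has the fewest and is eliminated.
Round 2: C 5, A 4. C has a majority.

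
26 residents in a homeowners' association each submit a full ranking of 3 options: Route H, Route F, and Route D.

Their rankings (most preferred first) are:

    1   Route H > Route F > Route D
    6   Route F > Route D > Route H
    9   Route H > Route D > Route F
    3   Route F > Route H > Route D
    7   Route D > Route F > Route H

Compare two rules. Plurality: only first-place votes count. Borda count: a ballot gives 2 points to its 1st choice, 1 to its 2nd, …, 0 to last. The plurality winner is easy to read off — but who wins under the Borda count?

Plurality first-place counts: Route H 10, Route F 9, Route D 7 → Route H.
Borda totals: Route H 23, Route F 26, Route D 29 → Route D.

Route D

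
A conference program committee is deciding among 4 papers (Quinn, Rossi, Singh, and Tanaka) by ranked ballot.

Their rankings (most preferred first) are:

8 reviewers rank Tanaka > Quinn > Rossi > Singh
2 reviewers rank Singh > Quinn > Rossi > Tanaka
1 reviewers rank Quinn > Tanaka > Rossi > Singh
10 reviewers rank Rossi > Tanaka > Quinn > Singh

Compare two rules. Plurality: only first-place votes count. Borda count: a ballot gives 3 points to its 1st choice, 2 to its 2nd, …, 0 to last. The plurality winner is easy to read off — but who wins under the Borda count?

Tanaka

Plurality first-place counts: Quinn 1, Rossi 10, Singh 2, Tanaka 8 → Rossi.
Borda totals: Quinn 33, Rossi 41, Singh 6, Tanaka 46 → Tanaka.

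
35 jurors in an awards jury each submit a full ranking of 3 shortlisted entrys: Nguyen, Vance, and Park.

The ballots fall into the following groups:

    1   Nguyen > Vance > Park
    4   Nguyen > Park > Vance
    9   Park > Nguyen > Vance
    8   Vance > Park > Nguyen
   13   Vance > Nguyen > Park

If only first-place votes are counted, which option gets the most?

First-place vote totals:
  Nguyen: 5
  Vance: 21
  Park: 9
Vance has the most first-place votes.

Vance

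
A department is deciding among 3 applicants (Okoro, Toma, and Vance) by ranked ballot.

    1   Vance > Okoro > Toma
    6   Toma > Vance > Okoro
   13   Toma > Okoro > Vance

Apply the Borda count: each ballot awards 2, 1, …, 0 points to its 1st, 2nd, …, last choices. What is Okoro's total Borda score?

Borda scores:
  Okoro: 1 + 6·0 + 13·1 = 14
  Toma: 0 + 6·2 + 13·2 = 38
  Vance: 2 + 6·1 + 13·0 = 8

14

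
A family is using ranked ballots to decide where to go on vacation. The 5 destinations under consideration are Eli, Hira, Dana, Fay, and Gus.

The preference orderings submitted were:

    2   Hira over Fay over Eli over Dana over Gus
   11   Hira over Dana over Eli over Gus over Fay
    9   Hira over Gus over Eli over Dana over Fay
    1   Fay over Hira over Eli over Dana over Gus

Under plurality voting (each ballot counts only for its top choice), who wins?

Hira

First-place vote totals:
  Eli: 0
  Hira: 22
  Dana: 0
  Fay: 1
  Gus: 0
Hira has the most first-place votes.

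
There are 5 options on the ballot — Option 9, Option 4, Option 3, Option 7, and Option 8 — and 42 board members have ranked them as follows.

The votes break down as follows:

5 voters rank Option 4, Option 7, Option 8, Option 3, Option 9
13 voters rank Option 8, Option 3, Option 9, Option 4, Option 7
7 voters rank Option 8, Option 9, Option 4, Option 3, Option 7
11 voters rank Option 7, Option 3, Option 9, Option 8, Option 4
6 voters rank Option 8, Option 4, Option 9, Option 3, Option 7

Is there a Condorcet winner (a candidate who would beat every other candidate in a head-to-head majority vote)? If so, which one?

Option 8

Head-to-head results (42 voters total):
Option 9 vs Option 4: Option 9 wins 31–11.
Option 9 vs Option 3: Option 3 wins 29–13.
Option 9 vs Option 7: Option 9 wins 26–16.
Option 9 vs Option 8: Option 8 wins 31–11.
Option 4 vs Option 3: Option 3 wins 24–18.
Option 4 vs Option 7: Option 4 wins 31–11.
Option 4 vs Option 8: Option 8 wins 37–5.
Option 3 vs Option 7: Option 3 wins 26–16.
Option 3 vs Option 8: Option 8 wins 31–11.
Option 7 vs Option 8: Option 8 wins 26–16.
Option 8 beats each rival — Option 9 (31–11), Option 4 (37–5), Option 3 (31–11), Option 7 (26–16) — so Option 8 is the Condorcet winner.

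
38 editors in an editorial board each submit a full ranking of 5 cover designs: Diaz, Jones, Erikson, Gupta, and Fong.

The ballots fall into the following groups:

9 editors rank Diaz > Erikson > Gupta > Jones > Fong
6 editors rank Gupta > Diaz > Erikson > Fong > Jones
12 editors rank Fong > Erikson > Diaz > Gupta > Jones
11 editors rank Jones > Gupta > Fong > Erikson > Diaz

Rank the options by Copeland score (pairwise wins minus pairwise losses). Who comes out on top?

Pairwise results:
  Diaz vs Jones: Diaz wins 27–11.
  Diaz vs Erikson: Erikson wins 23–15.
  Diaz vs Gupta: Diaz wins 21–17.
  Diaz vs Fong: Fong wins 23–15.
  Jones vs Erikson: Erikson wins 27–11.
  Jones vs Gupta: Gupta wins 27–11.
  Jones vs Fong: Jones wins 20–18.
  Erikson vs Gupta: Erikson wins 21–17.
  Erikson vs Fong: Fong wins 23–15.
  Gupta vs Fong: Gupta wins 26–12.
Copeland scores (wins − losses):
  Diaz: 2 − 2 = 0
  Jones: 1 − 3 = -2
  Erikson: 3 − 1 = 2
  Gupta: 2 − 2 = 0
  Fong: 2 − 2 = 0
Erikson has the best Copeland score.

Erikson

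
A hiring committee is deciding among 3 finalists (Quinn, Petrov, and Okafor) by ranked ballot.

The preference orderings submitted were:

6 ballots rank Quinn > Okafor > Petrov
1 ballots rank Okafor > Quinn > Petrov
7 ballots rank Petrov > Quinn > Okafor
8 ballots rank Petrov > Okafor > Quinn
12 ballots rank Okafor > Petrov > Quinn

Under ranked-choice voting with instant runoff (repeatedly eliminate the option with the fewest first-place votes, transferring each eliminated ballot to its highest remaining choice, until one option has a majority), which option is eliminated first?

Round 1: Petrov 15, Okafor 13, Quinn 6. Quinn has the fewest and is eliminated.
Round 2: Okafor 19, Petrov 15. Okafor has a majority.

Quinn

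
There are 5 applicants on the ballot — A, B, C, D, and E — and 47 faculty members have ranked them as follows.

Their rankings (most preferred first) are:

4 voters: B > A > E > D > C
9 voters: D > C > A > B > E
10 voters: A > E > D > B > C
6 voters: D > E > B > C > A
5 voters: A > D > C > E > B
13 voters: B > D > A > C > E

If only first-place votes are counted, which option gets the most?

B

First-place vote totals:
  A: 15
  B: 17
  C: 0
  D: 15
  E: 0
B has the most first-place votes.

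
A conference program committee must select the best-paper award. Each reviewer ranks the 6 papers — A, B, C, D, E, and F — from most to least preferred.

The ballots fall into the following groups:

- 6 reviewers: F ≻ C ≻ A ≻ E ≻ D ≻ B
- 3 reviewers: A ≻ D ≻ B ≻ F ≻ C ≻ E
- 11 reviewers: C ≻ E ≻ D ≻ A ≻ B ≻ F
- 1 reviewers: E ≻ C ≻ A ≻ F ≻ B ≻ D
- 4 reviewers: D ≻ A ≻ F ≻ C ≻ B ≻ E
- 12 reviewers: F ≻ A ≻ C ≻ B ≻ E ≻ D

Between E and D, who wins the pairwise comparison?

Ballots ranking E above D: 6+11+1+12 = 30.
Ballots ranking D above E: 3+4 = 7.
E wins the head-to-head, 30–7.

E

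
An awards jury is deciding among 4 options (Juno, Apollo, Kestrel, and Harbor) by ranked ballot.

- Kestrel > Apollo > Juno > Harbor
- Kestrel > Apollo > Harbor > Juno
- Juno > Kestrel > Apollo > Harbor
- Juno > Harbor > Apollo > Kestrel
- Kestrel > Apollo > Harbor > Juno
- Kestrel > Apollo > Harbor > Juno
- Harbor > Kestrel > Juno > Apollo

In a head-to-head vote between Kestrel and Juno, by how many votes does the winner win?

Ballots ranking Kestrel above Juno: 5.
Ballots ranking Juno above Kestrel: 2.
Kestrel wins 5–2, a margin of 3.

3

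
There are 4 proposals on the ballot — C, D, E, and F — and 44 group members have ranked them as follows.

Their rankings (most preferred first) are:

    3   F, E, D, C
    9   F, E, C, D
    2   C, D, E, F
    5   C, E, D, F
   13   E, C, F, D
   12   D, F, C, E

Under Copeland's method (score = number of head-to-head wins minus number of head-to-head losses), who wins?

F

Pairwise results:
  C vs D: C wins 29–15.
  C vs E: E wins 25–19.
  C vs F: F wins 24–20.
  D vs E: E wins 30–14.
  D vs F: F wins 25–19.
  E vs F: F wins 24–20.
Copeland scores (wins − losses):
  C: 1 − 2 = -1
  D: 0 − 3 = -3
  E: 2 − 1 = 1
  F: 3 − 0 = 3
F has the best Copeland score.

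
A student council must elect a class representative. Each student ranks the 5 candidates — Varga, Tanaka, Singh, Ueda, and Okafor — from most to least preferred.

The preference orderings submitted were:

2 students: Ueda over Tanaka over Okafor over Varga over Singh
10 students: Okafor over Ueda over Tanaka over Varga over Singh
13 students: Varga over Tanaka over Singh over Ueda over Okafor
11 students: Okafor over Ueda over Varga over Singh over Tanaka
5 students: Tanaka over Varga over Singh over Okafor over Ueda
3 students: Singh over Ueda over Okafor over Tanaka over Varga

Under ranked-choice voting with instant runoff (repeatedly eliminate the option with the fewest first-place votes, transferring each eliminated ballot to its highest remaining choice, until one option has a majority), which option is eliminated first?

Round 1: Okafor 21, Varga 13, Tanaka 5, Singh 3, Ueda 2. Ueda has the fewest and is eliminated.
Round 2: Okafor 21, Varga 13, Tanaka 7, Singh 3. Singh has the fewest and is eliminated.
Round 3: Okafor 24, Varga 13, Tanaka 7. Okafor has a majority.

Ueda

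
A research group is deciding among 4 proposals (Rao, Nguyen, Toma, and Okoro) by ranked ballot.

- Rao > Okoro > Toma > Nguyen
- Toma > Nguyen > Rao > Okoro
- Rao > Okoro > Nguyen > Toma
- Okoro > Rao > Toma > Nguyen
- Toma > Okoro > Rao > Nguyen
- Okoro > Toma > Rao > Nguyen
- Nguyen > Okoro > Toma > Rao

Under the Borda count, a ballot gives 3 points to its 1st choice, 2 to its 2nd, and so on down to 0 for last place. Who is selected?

Okoro

Borda scores:
  Rao: 3 + 1 + 3 + 2 + 1 + 1 + 0 = 11
  Nguyen: 0 + 2 + 1 + 0 + 0 + 0 + 3 = 6
  Toma: 1 + 3 + 0 + 1 + 3 + 2 + 1 = 11
  Okoro: 2 + 0 + 2 + 3 + 2 + 3 + 2 = 14
Okoro has the highest total.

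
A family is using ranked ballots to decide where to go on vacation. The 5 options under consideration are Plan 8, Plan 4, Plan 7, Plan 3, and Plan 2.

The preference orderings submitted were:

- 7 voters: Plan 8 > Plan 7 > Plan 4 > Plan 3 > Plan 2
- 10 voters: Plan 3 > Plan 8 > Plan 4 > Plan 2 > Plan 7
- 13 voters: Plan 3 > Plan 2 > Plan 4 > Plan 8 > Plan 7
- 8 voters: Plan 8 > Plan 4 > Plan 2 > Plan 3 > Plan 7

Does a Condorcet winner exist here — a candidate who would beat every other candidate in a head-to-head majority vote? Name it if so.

Head-to-head results (38 voters total):
Plan 8 vs Plan 4: Plan 8 wins 25–13.
Plan 8 vs Plan 7: Plan 8 wins 38–0.
Plan 8 vs Plan 3: Plan 3 wins 23–15.
Plan 8 vs Plan 2: Plan 8 wins 25–13.
Plan 4 vs Plan 7: Plan 4 wins 31–7.
Plan 4 vs Plan 3: Plan 3 wins 23–15.
Plan 4 vs Plan 2: Plan 4 wins 25–13.
Plan 7 vs Plan 3: Plan 3 wins 31–7.
Plan 7 vs Plan 2: Plan 2 wins 31–7.
Plan 3 vs Plan 2: Plan 3 wins 30–8.
Plan 3 beats each rival — Plan 8 (23–15), Plan 4 (23–15), Plan 7 (31–7), Plan 2 (30–8) — so Plan 3 is the Condorcet winner.

Plan 3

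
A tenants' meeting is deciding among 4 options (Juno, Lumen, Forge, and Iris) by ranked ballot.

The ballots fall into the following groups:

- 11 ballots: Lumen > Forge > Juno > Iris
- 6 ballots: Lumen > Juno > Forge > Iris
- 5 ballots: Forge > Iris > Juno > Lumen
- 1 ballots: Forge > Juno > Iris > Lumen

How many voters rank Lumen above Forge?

17

Ballots ranking Lumen above Forge: 11+6 = 17.
Ballots ranking Forge above Lumen: 5+1 = 6.
So 17 of 23 voters prefer Lumen to Forge.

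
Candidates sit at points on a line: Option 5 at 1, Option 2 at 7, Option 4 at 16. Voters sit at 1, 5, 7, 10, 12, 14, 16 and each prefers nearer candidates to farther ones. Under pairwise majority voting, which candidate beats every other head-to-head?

With single-peaked preferences on a line, the Condorcet winner is the candidate closest to the median voter.
The median voter (position 10) is closest to Option 2 at 7.
Check: Option 2 vs Option 4 — voters closer to Option 2: 4 of 7.

Option 2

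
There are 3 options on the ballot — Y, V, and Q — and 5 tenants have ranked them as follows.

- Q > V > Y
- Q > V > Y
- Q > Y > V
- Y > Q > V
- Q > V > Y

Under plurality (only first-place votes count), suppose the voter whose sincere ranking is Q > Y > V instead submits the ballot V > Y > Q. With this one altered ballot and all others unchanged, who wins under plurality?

First-place totals with the altered ballot: Y 1, V 1, Q 3.
The winner is unchanged: still Q.

Q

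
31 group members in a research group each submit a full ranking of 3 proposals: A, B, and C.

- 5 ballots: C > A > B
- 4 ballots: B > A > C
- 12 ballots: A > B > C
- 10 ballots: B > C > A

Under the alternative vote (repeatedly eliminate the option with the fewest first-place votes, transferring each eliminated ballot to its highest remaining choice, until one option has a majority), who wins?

Round 1: B 14, A 12, C 5. C has the fewest and is eliminated.
Round 2: A 17, B 14. A has a majority.

A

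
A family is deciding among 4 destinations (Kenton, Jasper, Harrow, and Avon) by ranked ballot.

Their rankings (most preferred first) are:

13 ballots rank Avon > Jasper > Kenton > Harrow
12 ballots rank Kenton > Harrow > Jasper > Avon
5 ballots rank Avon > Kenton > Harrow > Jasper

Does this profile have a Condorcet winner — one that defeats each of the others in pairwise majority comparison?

Yes

Head-to-head results (30 voters total):
Kenton vs Jasper: Kenton wins 17–13.
Kenton vs Harrow: Kenton wins 30–0.
Kenton vs Avon: Avon wins 18–12.
Jasper vs Harrow: Harrow wins 17–13.
Jasper vs Avon: Avon wins 18–12.
Harrow vs Avon: Avon wins 18–12.
Avon beats each rival — Kenton (18–12), Jasper (18–12), Harrow (18–12) — so Avon is the Condorcet winner.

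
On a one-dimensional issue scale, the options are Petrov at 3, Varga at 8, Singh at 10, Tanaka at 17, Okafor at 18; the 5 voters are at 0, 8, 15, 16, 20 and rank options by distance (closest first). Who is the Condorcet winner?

With single-peaked preferences on a line, the Condorcet winner is the candidate closest to the median voter.
The median voter (position 15) is closest to Tanaka at 17.
Check: Tanaka vs Petrov — voters closer to Tanaka: 3 of 5.

Tanaka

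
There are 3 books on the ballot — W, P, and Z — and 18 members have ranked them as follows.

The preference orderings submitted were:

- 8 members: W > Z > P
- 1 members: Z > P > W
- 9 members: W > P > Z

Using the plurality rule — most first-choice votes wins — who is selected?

W

First-place vote totals:
  W: 17
  P: 0
  Z: 1
W has the most first-place votes.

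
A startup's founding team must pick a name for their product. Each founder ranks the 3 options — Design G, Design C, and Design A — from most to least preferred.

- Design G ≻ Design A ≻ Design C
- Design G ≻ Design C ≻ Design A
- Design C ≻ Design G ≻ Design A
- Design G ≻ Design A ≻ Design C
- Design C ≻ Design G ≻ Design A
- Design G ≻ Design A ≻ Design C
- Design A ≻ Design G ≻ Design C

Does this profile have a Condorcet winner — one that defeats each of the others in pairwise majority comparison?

Yes

Head-to-head results (7 voters total):
Design G vs Design C: Design G wins 5–2.
Design G vs Design A: Design G wins 6–1.
Design C vs Design A: Design A wins 4–3.
Design G beats each rival — Design C (5–2), Design A (6–1) — so Design G is the Condorcet winner.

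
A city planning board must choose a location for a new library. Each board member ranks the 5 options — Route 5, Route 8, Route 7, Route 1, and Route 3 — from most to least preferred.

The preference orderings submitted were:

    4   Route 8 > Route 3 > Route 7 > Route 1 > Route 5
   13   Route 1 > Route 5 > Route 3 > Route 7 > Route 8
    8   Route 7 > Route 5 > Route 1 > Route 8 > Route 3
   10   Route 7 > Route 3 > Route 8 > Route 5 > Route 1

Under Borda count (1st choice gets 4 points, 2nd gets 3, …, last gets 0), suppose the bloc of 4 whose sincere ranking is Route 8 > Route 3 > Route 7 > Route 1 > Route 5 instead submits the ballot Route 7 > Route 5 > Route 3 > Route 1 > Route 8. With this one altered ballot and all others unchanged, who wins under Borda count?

Borda totals with the altered ballot: Route 5 85, Route 8 28, Route 7 101, Route 1 72, Route 3 64.
The winner is unchanged: still Route 7.

Route 7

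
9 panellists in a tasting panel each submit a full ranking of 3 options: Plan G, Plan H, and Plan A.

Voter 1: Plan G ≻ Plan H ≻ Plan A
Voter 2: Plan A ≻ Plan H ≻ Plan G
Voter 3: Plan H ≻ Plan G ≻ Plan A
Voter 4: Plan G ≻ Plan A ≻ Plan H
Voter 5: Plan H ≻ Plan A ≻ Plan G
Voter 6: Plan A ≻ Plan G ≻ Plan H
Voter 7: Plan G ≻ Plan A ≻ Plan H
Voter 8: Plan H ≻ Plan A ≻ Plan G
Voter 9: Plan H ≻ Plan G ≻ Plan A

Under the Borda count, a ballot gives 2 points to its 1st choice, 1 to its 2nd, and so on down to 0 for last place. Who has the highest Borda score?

Borda scores:
  Plan G: 2 + 0 + 1 + 2 + 0 + 1 + 2 + 0 + 1 = 9
  Plan H: 1 + 1 + 2 + 0 + 2 + 0 + 0 + 2 + 2 = 10
  Plan A: 0 + 2 + 0 + 1 + 1 + 2 + 1 + 1 + 0 = 8
Plan H has the highest total.

Plan H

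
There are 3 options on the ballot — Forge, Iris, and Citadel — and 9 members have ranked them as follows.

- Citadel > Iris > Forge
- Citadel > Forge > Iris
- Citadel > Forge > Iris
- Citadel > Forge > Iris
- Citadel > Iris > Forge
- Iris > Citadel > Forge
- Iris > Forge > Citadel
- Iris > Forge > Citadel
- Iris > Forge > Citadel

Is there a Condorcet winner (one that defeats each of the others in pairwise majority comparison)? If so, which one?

Head-to-head results (9 voters total):
Forge vs Iris: Iris wins 6–3.
Forge vs Citadel: Citadel wins 6–3.
Iris vs Citadel: Citadel wins 5–4.
Citadel beats each rival — Forge (6–3), Iris (5–4) — so Citadel is the Condorcet winner.

Citadel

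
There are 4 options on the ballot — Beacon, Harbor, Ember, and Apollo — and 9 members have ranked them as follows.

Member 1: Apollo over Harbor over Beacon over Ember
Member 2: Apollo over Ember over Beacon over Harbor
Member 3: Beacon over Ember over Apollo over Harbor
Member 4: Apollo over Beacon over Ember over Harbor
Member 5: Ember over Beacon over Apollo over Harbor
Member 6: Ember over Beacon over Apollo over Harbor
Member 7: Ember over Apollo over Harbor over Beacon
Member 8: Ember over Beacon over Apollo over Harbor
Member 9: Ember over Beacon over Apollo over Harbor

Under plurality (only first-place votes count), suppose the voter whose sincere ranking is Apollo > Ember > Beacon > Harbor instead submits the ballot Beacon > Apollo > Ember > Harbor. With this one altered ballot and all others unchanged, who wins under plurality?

Ember

First-place totals with the altered ballot: Beacon 2, Harbor 0, Ember 5, Apollo 2.
The winner is unchanged: still Ember.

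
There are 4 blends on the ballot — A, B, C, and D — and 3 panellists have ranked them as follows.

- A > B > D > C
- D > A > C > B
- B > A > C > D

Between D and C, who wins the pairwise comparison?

Ballots ranking D above C: 2.
Ballots ranking C above D: 1.
D wins the head-to-head, 2–1.

D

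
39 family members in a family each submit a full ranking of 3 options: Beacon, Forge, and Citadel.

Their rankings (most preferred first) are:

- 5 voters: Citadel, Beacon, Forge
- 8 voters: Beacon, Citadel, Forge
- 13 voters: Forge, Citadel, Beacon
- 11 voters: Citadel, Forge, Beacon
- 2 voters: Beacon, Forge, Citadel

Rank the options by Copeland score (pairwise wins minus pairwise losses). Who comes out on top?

Citadel

Pairwise results:
  Beacon vs Forge: Forge wins 24–15.
  Beacon vs Citadel: Citadel wins 29–10.
  Forge vs Citadel: Citadel wins 24–15.
Copeland scores (wins − losses):
  Beacon: 0 − 2 = -2
  Forge: 1 − 1 = 0
  Citadel: 2 − 0 = 2
Citadel has the best Copeland score.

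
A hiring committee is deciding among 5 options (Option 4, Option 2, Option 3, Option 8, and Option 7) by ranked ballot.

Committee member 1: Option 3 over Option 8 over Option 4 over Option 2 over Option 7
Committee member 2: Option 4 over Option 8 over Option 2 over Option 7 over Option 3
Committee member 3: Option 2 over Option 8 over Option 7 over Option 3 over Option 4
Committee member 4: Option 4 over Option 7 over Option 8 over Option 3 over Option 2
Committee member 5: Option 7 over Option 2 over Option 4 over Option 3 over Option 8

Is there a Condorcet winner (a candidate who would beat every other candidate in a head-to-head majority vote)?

Yes

Head-to-head results (5 voters total):
Option 4 vs Option 2: Option 4 wins 3–2.
Option 4 vs Option 3: Option 4 wins 3–2.
Option 4 vs Option 8: Option 4 wins 3–2.
Option 4 vs Option 7: Option 4 wins 3–2.
Option 2 vs Option 3: Option 2 wins 3–2.
Option 2 vs Option 8: Option 8 wins 3–2.
Option 2 vs Option 7: Option 2 wins 3–2.
Option 3 vs Option 8: Option 8 wins 3–2.
Option 3 vs Option 7: Option 7 wins 4–1.
Option 8 vs Option 7: Option 8 wins 3–2.
Option 4 beats each rival — Option 2 (3–2), Option 3 (3–2), Option 8 (3–2), Option 7 (3–2) — so Option 4 is the Condorcet winner.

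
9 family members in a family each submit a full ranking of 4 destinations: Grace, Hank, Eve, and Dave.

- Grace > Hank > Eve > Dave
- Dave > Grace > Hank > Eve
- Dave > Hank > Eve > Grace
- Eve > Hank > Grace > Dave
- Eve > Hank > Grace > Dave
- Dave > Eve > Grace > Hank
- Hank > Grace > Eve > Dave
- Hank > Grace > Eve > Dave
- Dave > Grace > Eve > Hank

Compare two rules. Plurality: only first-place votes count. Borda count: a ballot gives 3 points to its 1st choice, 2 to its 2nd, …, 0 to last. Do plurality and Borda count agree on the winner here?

No

Plurality first-place counts: Grace 1, Hank 2, Eve 2, Dave 4 → Dave.
Borda totals: Grace 14, Hank 15, Eve 13, Dave 12 → Hank.
The two rules disagree: plurality picks Dave, Borda picks Hank.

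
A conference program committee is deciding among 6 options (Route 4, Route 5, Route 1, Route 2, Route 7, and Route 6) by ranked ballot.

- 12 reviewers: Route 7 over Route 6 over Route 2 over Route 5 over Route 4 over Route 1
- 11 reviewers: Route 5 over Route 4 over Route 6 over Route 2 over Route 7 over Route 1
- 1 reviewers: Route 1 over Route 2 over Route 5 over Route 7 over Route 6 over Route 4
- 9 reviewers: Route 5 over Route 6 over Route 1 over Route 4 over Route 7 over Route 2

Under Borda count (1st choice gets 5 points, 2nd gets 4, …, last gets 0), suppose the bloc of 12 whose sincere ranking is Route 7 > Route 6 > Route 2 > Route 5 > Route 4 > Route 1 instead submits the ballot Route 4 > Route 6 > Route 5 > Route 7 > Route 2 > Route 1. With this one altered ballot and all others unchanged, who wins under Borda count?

Route 5

Borda totals with the altered ballot: Route 4 122, Route 5 139, Route 1 32, Route 2 38, Route 7 46, Route 6 118.
The winner is unchanged: still Route 5.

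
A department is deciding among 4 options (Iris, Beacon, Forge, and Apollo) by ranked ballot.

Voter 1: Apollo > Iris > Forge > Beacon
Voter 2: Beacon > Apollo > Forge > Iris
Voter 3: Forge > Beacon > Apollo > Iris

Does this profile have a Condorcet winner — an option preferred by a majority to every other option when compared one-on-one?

No

Head-to-head results (3 voters total):
Iris vs Beacon: Beacon wins 2–1.
Iris vs Forge: Forge wins 2–1.
Iris vs Apollo: Apollo wins 3–0.
Beacon vs Forge: Forge wins 2–1.
Beacon vs Apollo: Beacon wins 2–1.
Forge vs Apollo: Apollo wins 2–1.
No candidate beats all others: Beacon beats Apollo beats Forge beats Beacon, a majority cycle.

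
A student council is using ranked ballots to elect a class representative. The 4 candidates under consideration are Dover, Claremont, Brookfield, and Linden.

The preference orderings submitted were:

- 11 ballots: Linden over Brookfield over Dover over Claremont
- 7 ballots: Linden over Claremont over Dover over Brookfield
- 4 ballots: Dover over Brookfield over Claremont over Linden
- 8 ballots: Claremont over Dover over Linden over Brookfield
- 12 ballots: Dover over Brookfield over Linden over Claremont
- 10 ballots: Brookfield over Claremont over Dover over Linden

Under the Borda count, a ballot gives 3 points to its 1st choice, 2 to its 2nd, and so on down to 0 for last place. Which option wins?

Dover

Borda scores:
  Dover: 11·1 + 7·1 + 4·3 + 8·2 + 12·3 + 10·1 = 92
  Claremont: 11·0 + 7·2 + 4·1 + 8·3 + 12·0 + 10·2 = 62
  Brookfield: 11·2 + 7·0 + 4·2 + 8·0 + 12·2 + 10·3 = 84
  Linden: 11·3 + 7·3 + 4·0 + 8·1 + 12·1 + 10·0 = 74
Dover has the highest total.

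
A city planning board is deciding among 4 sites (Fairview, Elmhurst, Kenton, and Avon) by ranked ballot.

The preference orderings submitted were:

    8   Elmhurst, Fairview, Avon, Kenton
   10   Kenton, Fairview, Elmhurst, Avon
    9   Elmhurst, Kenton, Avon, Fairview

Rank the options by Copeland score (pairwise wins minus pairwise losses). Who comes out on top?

Elmhurst

Pairwise results:
  Fairview vs Elmhurst: Elmhurst wins 17–10.
  Fairview vs Kenton: Kenton wins 19–8.
  Fairview vs Avon: Fairview wins 18–9.
  Elmhurst vs Kenton: Elmhurst wins 17–10.
  Elmhurst vs Avon: Elmhurst wins 27–0.
  Kenton vs Avon: Kenton wins 19–8.
Copeland scores (wins − losses):
  Fairview: 1 − 2 = -1
  Elmhurst: 3 − 0 = 3
  Kenton: 2 − 1 = 1
  Avon: 0 − 3 = -3
Elmhurst has the best Copeland score.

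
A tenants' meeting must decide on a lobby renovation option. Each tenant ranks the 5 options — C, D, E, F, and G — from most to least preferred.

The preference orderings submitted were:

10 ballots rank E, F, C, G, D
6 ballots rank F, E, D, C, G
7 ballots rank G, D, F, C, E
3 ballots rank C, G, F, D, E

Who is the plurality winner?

First-place vote totals:
  C: 3
  D: 0
  E: 10
  F: 6
  G: 7
E has the most first-place votes.

E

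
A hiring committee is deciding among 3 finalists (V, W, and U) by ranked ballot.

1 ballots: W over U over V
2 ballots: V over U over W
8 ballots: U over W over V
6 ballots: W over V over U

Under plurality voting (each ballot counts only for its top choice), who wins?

First-place vote totals:
  V: 2
  W: 7
  U: 8
U has the most first-place votes.

U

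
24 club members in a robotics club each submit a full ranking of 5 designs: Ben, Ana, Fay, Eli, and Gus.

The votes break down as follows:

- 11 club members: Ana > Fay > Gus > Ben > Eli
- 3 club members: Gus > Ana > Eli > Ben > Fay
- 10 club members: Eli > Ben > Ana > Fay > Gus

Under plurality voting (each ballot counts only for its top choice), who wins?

Ana

First-place vote totals:
  Ben: 0
  Ana: 11
  Fay: 0
  Eli: 10
  Gus: 3
Ana has the most first-place votes.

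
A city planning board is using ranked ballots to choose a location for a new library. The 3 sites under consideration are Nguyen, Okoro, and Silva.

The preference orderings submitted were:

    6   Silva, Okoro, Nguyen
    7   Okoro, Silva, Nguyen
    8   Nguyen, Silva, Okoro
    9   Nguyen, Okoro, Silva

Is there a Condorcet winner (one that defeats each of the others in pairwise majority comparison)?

Head-to-head results (30 voters total):
Nguyen vs Okoro: Nguyen wins 17–13.
Nguyen vs Silva: Nguyen wins 17–13.
Okoro vs Silva: Okoro wins 16–14.
Nguyen beats each rival — Okoro (17–13), Silva (17–13) — so Nguyen is the Condorcet winner.

Yes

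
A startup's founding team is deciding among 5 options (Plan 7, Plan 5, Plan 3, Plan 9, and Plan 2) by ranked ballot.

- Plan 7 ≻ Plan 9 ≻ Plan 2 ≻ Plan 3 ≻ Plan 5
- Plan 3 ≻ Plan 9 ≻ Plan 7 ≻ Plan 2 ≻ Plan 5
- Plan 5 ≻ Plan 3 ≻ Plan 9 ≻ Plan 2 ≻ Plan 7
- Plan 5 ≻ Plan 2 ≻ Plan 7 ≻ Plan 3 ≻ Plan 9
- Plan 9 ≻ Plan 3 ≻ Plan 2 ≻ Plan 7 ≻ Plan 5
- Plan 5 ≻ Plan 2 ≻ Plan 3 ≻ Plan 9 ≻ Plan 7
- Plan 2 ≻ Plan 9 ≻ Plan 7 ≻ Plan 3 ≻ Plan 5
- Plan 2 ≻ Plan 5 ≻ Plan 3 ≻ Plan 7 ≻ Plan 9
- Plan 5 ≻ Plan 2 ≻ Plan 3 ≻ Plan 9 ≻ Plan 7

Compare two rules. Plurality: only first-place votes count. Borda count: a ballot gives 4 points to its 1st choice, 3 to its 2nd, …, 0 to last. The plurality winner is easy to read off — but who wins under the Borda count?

Plan 2

Plurality first-place counts: Plan 7 1, Plan 5 4, Plan 3 1, Plan 9 1, Plan 2 2 → Plan 5.
Borda totals: Plan 7 12, Plan 5 19, Plan 3 19, Plan 9 17, Plan 2 23 → Plan 2.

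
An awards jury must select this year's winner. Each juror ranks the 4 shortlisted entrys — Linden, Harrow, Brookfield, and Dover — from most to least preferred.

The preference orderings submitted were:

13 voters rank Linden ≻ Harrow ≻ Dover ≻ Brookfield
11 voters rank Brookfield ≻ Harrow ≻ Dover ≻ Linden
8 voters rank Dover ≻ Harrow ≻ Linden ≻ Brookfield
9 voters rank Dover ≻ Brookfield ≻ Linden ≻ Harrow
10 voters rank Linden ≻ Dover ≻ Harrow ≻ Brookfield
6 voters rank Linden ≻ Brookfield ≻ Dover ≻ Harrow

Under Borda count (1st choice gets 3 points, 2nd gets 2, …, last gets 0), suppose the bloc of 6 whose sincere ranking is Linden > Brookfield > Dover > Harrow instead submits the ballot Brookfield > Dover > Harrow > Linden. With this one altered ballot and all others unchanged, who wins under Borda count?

Borda totals with the altered ballot: Linden 86, Harrow 80, Brookfield 69, Dover 107.
The switch changes the winner from Linden to Dover.

Dover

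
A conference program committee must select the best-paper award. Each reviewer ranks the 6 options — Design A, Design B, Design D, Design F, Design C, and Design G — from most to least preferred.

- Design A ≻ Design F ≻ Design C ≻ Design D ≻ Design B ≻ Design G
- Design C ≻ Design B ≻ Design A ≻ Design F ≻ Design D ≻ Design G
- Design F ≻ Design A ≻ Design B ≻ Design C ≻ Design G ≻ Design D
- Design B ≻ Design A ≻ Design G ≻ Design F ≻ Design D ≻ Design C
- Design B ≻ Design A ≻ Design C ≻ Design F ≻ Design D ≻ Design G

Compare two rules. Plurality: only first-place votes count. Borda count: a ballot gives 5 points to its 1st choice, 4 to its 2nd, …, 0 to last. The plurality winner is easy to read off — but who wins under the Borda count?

Plurality first-place counts: Design A 1, Design B 2, Design D 0, Design F 1, Design C 1, Design G 0 → Design B.
Borda totals: Design A 20, Design B 18, Design D 5, Design F 15, Design C 13, Design G 4 → Design A.

Design A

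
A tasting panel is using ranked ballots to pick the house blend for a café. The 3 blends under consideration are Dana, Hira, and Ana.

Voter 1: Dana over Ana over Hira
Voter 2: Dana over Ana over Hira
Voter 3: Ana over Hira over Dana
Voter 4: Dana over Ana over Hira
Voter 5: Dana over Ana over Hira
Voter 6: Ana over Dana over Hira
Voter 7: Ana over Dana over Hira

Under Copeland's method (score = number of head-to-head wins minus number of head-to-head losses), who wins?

Dana

Pairwise results:
  Dana vs Hira: Dana wins 6–1.
  Dana vs Ana: Dana wins 4–3.
  Hira vs Ana: Ana wins 7–0.
Copeland scores (wins − losses):
  Dana: 2 − 0 = 2
  Hira: 0 − 2 = -2
  Ana: 1 − 1 = 0
Dana has the best Copeland score.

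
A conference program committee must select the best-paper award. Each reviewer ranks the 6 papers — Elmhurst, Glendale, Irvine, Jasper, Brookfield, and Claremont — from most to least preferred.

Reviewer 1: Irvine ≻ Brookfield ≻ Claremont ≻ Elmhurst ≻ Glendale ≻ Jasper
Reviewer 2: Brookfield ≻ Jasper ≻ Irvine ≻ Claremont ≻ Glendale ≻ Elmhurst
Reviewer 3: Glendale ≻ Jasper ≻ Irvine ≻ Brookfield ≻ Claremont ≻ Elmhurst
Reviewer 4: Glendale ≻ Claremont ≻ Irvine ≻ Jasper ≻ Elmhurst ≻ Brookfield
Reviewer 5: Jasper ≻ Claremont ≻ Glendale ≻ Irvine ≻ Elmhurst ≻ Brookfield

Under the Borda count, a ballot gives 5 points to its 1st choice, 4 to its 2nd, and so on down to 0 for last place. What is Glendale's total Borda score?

15

Borda scores:
  Elmhurst: 2 + 0 + 0 + 1 + 1 = 4
  Glendale: 1 + 1 + 5 + 5 + 3 = 15
  Irvine: 5 + 3 + 3 + 3 + 2 = 16
  Jasper: 0 + 4 + 4 + 2 + 5 = 15
  Brookfield: 4 + 5 + 2 + 0 + 0 = 11
  Claremont: 3 + 2 + 1 + 4 + 4 = 14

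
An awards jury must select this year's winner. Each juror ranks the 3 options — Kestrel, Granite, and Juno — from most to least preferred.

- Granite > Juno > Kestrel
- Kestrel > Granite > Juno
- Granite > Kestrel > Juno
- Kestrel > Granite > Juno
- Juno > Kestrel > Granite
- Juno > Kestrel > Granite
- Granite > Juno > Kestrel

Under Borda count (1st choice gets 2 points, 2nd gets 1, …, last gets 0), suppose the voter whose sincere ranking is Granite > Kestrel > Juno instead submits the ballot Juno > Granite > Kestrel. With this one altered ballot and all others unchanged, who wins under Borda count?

Juno

Borda totals with the altered ballot: Kestrel 6, Granite 7, Juno 8.
The switch changes the winner from Granite to Juno.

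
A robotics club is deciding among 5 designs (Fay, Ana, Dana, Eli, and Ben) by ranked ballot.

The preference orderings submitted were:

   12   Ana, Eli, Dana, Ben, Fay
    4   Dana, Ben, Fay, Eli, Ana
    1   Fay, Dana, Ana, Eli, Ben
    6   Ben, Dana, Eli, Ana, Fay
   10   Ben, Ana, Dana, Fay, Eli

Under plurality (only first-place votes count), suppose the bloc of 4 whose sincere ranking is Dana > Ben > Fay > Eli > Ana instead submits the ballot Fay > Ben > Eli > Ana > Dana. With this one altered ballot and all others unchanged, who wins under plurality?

Ben

First-place totals with the altered ballot: Fay 5, Ana 12, Dana 0, Eli 0, Ben 16.
The winner is unchanged: still Ben.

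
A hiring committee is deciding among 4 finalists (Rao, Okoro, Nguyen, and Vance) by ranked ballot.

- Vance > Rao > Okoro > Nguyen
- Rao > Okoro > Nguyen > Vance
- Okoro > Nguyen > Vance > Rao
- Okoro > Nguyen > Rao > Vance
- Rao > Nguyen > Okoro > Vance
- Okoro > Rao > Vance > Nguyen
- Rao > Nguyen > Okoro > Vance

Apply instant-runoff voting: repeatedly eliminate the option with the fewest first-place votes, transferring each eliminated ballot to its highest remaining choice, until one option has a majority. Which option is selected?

Rao

Round 1: Rao 3, Okoro 3, Vance 1, Nguyen 0. Nguyen has the fewest and is eliminated.
Round 2: Rao 3, Okoro 3, Vance 1. Vance has the fewest and is eliminated.
Round 3: Rao 4, Okoro 3. Rao has a majority.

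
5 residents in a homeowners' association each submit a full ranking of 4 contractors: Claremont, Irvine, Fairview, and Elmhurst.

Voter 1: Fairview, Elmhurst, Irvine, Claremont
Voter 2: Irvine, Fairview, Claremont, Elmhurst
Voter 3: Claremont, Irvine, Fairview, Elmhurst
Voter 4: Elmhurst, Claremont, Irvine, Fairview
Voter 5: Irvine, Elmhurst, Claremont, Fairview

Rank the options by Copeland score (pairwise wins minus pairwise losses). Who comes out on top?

Pairwise results:
  Claremont vs Irvine: Irvine wins 3–2.
  Claremont vs Fairview: Claremont wins 3–2.
  Claremont vs Elmhurst: Elmhurst wins 3–2.
  Irvine vs Fairview: Irvine wins 4–1.
  Irvine vs Elmhurst: Irvine wins 3–2.
  Fairview vs Elmhurst: Fairview wins 3–2.
Copeland scores (wins − losses):
  Claremont: 1 − 2 = -1
  Irvine: 3 − 0 = 3
  Fairview: 1 − 2 = -1
  Elmhurst: 1 − 2 = -1
Irvine has the best Copeland score.

Irvine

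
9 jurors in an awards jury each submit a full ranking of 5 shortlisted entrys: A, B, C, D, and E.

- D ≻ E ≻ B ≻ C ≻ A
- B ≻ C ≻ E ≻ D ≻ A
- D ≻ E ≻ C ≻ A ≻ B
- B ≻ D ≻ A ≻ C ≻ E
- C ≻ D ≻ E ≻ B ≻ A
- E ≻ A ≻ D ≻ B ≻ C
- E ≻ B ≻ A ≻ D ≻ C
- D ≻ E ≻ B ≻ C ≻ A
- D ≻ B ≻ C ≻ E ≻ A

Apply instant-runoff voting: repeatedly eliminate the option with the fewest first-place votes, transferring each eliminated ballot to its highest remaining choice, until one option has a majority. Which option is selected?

D

Round 1: D 4, B 2, E 2, C 1, A 0. A has the fewest and is eliminated.
Round 2: D 4, B 2, E 2, C 1. C has the fewest and is eliminated.
Round 3: D 5, B 2, E 2. D has a majority.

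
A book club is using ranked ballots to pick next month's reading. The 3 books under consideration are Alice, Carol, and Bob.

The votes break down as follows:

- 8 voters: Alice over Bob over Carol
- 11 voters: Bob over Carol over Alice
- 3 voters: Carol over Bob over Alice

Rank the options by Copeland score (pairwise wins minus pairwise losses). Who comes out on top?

Bob

Pairwise results:
  Alice vs Carol: Carol wins 14–8.
  Alice vs Bob: Bob wins 14–8.
  Carol vs Bob: Bob wins 19–3.
Copeland scores (wins − losses):
  Alice: 0 − 2 = -2
  Carol: 1 − 1 = 0
  Bob: 2 − 0 = 2
Bob has the best Copeland score.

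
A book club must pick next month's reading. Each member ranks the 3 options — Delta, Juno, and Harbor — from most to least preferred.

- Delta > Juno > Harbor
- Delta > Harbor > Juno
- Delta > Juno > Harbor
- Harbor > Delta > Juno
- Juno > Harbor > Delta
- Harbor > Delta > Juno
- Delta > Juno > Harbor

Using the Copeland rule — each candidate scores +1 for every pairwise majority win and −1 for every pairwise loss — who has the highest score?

Delta

Pairwise results:
  Delta vs Juno: Delta wins 6–1.
  Delta vs Harbor: Delta wins 4–3.
  Juno vs Harbor: Juno wins 4–3.
Copeland scores (wins − losses):
  Delta: 2 − 0 = 2
  Juno: 1 − 1 = 0
  Harbor: 0 − 2 = -2
Delta has the best Copeland score.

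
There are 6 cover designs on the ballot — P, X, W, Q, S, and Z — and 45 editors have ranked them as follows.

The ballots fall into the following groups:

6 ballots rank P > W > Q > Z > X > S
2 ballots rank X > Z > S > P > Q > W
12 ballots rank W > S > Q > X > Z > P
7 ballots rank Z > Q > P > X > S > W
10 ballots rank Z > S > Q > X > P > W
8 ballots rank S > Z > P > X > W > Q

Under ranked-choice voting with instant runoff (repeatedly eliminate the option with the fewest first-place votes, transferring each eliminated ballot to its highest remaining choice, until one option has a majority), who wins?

Z

Round 1: Z 17, W 12, S 8, P 6, X 2, Q 0. Q has the fewest and is eliminated.
Round 2: Z 17, W 12, S 8, P 6, X 2. X has the fewest and is eliminated.
Round 3: Z 19, W 12, S 8, P 6. P has the fewest and is eliminated.
Round 4: Z 19, W 18, S 8. S has the fewest and is eliminated.
Round 5: Z 27, W 18. Z has a majority.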